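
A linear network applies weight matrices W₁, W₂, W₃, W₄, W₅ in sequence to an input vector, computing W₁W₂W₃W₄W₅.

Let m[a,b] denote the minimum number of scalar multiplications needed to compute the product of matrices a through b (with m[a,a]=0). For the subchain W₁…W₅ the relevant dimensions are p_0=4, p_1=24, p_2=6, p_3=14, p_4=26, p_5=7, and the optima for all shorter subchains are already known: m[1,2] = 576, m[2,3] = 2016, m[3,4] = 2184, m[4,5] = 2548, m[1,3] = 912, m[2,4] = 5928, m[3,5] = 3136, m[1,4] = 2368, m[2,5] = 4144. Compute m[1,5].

m[1,5] = min over k∈[1,4] of m[1,k]+m[k+1,5]+p_{0}·p_k·p_{5}.
k=1: 0 + 4144 + 4·24·7 = 4816; k=2: 576 + 3136 + 4·6·7 = 3880; k=3: 912 + 2548 + 4·14·7 = 3852; k=4: 2368 + 0 + 4·26·7 = 3096.
Minimum: 3096 at k=4.

3096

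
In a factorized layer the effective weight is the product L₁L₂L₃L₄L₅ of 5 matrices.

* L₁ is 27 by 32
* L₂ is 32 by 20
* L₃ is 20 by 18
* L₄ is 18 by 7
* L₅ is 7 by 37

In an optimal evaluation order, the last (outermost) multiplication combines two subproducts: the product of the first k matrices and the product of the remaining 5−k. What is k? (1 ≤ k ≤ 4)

4

Adjacent pairs: L₁L₂ = 27·32·20 = 17280; L₂L₃ = 32·20·18 = 11520; L₃L₄ = 20·18·7 = 2520; L₄L₅ = 18·7·37 = 4662.
Length 3: L₁..L₃: k=1: 0+11520+27·32·18=27072; k=2: 17280+0+27·20·18=27000 → min 27000 | L₂..L₄: k=2: 0+2520+32·20·7=7000; k=3: 11520+0+32·18·7=15552 → min 7000 | L₃..L₅: k=3: 0+4662+20·18·37=17982; k=4: 2520+0+20·7·37=7700 → min 7700.
Length 4: L₁..L₄: k=1: 0+7000+27·32·7=13048; k=2: 17280+2520+27·20·7=23580; k=3: 27000+0+27·18·7=30402 → min 13048 | L₂..L₅: k=2: 0+7700+32·20·37=31380; k=3: 11520+4662+32·18·37=37494; k=4: 7000+0+32·7·37=15288 → min 15288.
Top-level splits: k=1: (L₁..L₁)·(L₂..L₅) → 0+15288+27·32·37 = 47256; k=2: (L₁..L₂)·(L₃..L₅) → 17280+7700+27·20·37 = 44960; k=3: (L₁..L₃)·(L₄..L₅) → 27000+4662+27·18·37 = 49644; k=4: (L₁..L₄)·(L₅..L₅) → 13048+0+27·7·37 = 20041.
Best split is after L₄, i.e. k = 4.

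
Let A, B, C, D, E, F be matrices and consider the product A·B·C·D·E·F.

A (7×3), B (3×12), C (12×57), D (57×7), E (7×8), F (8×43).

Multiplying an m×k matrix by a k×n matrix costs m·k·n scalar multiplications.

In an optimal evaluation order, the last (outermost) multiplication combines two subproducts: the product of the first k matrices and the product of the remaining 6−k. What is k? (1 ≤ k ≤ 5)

Adjacent pairs: AB = 7·3·12 = 252; BC = 3·12·57 = 2052; CD = 12·57·7 = 4788; DE = 57·7·8 = 3192; EF = 7·8·43 = 2408.
Length 3: A..C: k=1: 0+2052+7·3·57=3249; k=2: 252+0+7·12·57=5040 → min 3249 | B..D: k=2: 0+4788+3·12·7=5040; k=3: 2052+0+3·57·7=3249 → min 3249 | C..E: k=3: 0+3192+12·57·8=8664; k=4: 4788+0+12·7·8=5460 → min 5460 | D..F: k=4: 0+2408+57·7·43=19565; k=5: 3192+0+57·8·43=22800 → min 19565.
Length 4: A..D: k=1: 0+3249+7·3·7=3396; k=2: 252+4788+7·12·7=5628; k=3: 3249+0+7·57·7=6042 → min 3396 | B..E: k=2: 0+5460+3·12·8=5748; k=3: 2052+3192+3·57·8=6612; k=4: 3249+0+3·7·8=3417 → min 3417 | C..F: k=3: 0+19565+12·57·43=48977; k=4: 4788+2408+12·7·43=10808; k=5: 5460+0+12·8·43=9588 → min 9588.
Length 5: A..E: k=1: 0+3417+7·3·8=3585; k=2: 252+5460+7·12·8=6384; k=3: 3249+3192+7·57·8=9633; k=4: 3396+0+7·7·8=3788 → min 3585 | B..F: k=2: 0+9588+3·12·43=11136; k=3: 2052+19565+3·57·43=28970; k=4: 3249+2408+3·7·43=6560; k=5: 3417+0+3·8·43=4449 → min 4449.
Top-level splits: k=1: (A..A)·(B..F) → 0+4449+7·3·43 = 5352; k=2: (A..B)·(C..F) → 252+9588+7·12·43 = 13452; k=3: (A..C)·(D..F) → 3249+19565+7·57·43 = 39971; k=4: (A..D)·(E..F) → 3396+2408+7·7·43 = 7911; k=5: (A..E)·(F..F) → 3585+0+7·8·43 = 5993.
Best split is after A, i.e. k = 1.

1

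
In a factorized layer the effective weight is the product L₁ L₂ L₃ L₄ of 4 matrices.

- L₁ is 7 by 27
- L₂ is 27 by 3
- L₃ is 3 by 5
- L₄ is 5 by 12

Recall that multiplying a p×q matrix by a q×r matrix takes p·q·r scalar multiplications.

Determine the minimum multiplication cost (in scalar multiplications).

999

Adjacent pairs: L₁L₂ = 7·27·3 = 567; L₂L₃ = 27·3·5 = 405; L₃L₄ = 3·5·12 = 180.
Length 3: L₁..L₃: k=1: 0+405+7·27·5=1350; k=2: 567+0+7·3·5=672 → min 672 | L₂..L₄: k=2: 0+180+27·3·12=1152; k=3: 405+0+27·5·12=2025 → min 1152.
Length 4: L₁..L₄: k=1: 0+1152+7·27·12=3420; k=2: 567+180+7·3·12=999; k=3: 672+0+7·5·12=1092 → min 999.
Optimal order: ((L₁ L₂) (L₃ L₄)) with cost 999.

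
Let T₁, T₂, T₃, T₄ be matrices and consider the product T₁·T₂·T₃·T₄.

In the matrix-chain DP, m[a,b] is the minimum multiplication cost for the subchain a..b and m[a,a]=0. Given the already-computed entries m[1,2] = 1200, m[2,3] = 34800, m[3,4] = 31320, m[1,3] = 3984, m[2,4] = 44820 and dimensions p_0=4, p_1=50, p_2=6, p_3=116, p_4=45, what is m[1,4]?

24864

m[1,4] = min over k∈[1,3] of m[1,k]+m[k+1,4]+p_{0}·p_k·p_{4}.
k=1: 0 + 44820 + 4·50·45 = 53820; k=2: 1200 + 31320 + 4·6·45 = 33600; k=3: 3984 + 0 + 4·116·45 = 24864.
Minimum: 24864 at k=3.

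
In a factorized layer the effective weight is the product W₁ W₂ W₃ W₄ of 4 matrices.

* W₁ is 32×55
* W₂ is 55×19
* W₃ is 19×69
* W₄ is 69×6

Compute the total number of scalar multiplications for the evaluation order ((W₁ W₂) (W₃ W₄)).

44954

(W₁ W₂): 32×55 by 55×19 → 32×19, cost 32·55·19 = 33440
(W₃ W₄): 19×69 by 69×6 → 19×6, cost 19·69·6 = 7866
((W₁ W₂) (W₃ W₄)): 32×19 by 19×6 → 32×6, cost 32·19·6 = 3648; cumulative 44954
Total: 44954 scalar multiplications.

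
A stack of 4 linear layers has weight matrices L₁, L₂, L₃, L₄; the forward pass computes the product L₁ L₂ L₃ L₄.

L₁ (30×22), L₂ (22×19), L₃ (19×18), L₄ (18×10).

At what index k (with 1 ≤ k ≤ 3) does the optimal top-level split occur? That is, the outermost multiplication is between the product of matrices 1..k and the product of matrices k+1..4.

1

Adjacent pairs: L₁L₂ = 30·22·19 = 12540; L₂L₃ = 22·19·18 = 7524; L₃L₄ = 19·18·10 = 3420.
Length 3: L₁..L₃: k=1: 0+7524+30·22·18=19404; k=2: 12540+0+30·19·18=22800 → min 19404 | L₂..L₄: k=2: 0+3420+22·19·10=7600; k=3: 7524+0+22·18·10=11484 → min 7600.
Top-level splits: k=1: (L₁..L₁)·(L₂..L₄) → 0+7600+30·22·10 = 14200; k=2: (L₁..L₂)·(L₃..L₄) → 12540+3420+30·19·10 = 21660; k=3: (L₁..L₃)·(L₄..L₄) → 19404+0+30·18·10 = 24804.
Best split is after L₁, i.e. k = 1.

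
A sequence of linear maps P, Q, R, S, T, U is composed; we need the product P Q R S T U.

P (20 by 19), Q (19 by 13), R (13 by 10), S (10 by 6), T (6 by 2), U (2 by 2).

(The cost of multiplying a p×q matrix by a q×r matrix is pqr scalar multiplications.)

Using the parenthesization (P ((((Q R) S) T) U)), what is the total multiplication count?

4674

(Q R): 19×13 by 13×10 → 19×10, cost 19·13·10 = 2470
((Q R) S): 19×10 by 10×6 → 19×6, cost 19·10·6 = 1140; cumulative 3610
(((Q R) S) T): 19×6 by 6×2 → 19×2, cost 19·6·2 = 228; cumulative 3838
((((Q R) S) T) U): 19×2 by 2×2 → 19×2, cost 19·2·2 = 76; cumulative 3914
(P ((((Q R) S) T) U)): 20×19 by 19×2 → 20×2, cost 20·19·2 = 760; cumulative 4674
Total: 4674 scalar multiplications.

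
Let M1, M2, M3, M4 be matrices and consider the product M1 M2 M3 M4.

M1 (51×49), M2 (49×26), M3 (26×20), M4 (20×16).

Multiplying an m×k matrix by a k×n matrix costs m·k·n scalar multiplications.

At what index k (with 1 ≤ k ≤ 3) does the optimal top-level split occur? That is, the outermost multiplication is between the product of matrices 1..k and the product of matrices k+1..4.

1

Adjacent pairs: M1M2 = 51·49·26 = 64974; M2M3 = 49·26·20 = 25480; M3M4 = 26·20·16 = 8320.
Length 3: M1..M3: k=1: 0+25480+51·49·20=75460; k=2: 64974+0+51·26·20=91494 → min 75460 | M2..M4: k=2: 0+8320+49·26·16=28704; k=3: 25480+0+49·20·16=41160 → min 28704.
Top-level splits: k=1: (M1..M1)·(M2..M4) → 0+28704+51·49·16 = 68688; k=2: (M1..M2)·(M3..M4) → 64974+8320+51·26·16 = 94510; k=3: (M1..M3)·(M4..M4) → 75460+0+51·20·16 = 91780.
Best split is after M1, i.e. k = 1.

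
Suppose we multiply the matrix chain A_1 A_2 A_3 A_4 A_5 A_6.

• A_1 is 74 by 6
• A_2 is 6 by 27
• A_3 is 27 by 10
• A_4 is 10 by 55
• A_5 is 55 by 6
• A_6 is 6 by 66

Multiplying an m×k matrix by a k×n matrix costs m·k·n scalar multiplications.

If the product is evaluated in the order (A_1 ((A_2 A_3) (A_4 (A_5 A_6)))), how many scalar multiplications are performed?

(A_2 A_3): 6×27 by 27×10 → 6×10, cost 6·27·10 = 1620
(A_5 A_6): 55×6 by 6×66 → 55×66, cost 55·6·66 = 21780
(A_4 (A_5 A_6)): 10×55 by 55×66 → 10×66, cost 10·55·66 = 36300; cumulative 58080
((A_2 A_3) (A_4 (A_5 A_6))): 6×10 by 10×66 → 6×66, cost 6·10·66 = 3960; cumulative 63660
(A_1 ((A_2 A_3) (A_4 (A_5 A_6)))): 74×6 by 6×66 → 74×66, cost 74·6·66 = 29304; cumulative 92964
Total: 92964 scalar multiplications.

92964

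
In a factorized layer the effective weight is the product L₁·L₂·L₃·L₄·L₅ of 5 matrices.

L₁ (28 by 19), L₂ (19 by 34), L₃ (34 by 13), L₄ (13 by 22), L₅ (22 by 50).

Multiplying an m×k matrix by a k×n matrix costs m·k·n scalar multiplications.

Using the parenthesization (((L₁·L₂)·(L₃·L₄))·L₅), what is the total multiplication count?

(L₁·L₂): 28×19 by 19×34 → 28×34, cost 28·19·34 = 18088
(L₃·L₄): 34×13 by 13×22 → 34×22, cost 34·13·22 = 9724
((L₁·L₂)·(L₃·L₄)): 28×34 by 34×22 → 28×22, cost 28·34·22 = 20944; cumulative 48756
(((L₁·L₂)·(L₃·L₄))·L₅): 28×22 by 22×50 → 28×50, cost 28·22·50 = 30800; cumulative 79556
Total: 79556 scalar multiplications.

79556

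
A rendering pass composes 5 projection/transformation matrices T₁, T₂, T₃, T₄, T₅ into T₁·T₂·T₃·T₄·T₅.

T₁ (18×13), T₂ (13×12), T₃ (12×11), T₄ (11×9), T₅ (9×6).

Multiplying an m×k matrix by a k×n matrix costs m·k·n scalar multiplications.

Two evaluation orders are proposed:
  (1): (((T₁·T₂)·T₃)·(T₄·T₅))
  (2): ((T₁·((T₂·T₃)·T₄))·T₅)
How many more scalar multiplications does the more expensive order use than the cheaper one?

885

Order (1) = (((T₁·T₂)·T₃)·(T₄·T₅)): (T₁·T₂): 18×13 by 13×12 → 18×12, cost 18·13·12 = 2808; ((T₁·T₂)·T₃): 18×12 by 12×11 → 18×11, cost 18·12·11 = 2376; cumulative 5184; (T₄·T₅): 11×9 by 9×6 → 11×6, cost 11·9·6 = 594; (((T₁·T₂)·T₃)·(T₄·T₅)): 18×11 by 11×6 → 18×6, cost 18·11·6 = 1188; cumulative 6966. Total 6966.
Order (2) = ((T₁·((T₂·T₃)·T₄))·T₅): (T₂·T₃): 13×12 by 12×11 → 13×11, cost 13·12·11 = 1716; ((T₂·T₃)·T₄): 13×11 by 11×9 → 13×9, cost 13·11·9 = 1287; cumulative 3003; (T₁·((T₂·T₃)·T₄)): 18×13 by 13×9 → 18×9, cost 18·13·9 = 2106; cumulative 5109; ((T₁·((T₂·T₃)·T₄))·T₅): 18×9 by 9×6 → 18×6, cost 18·9·6 = 972; cumulative 6081. Total 6081.
Difference: |6966 − 6081| = 885.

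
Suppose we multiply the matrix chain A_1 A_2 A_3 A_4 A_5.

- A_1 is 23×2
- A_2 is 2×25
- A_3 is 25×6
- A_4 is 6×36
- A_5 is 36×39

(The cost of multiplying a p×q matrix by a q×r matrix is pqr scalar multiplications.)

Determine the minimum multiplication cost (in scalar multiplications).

5334

Adjacent pairs: A_1A_2 = 23·2·25 = 1150; A_2A_3 = 2·25·6 = 300; A_3A_4 = 25·6·36 = 5400; A_4A_5 = 6·36·39 = 8424.
Length 3: A_1..A_3: k=1: 0+300+23·2·6=576; k=2: 1150+0+23·25·6=4600 → min 576 | A_2..A_4: k=2: 0+5400+2·25·36=7200; k=3: 300+0+2·6·36=732 → min 732 | A_3..A_5: k=3: 0+8424+25·6·39=14274; k=4: 5400+0+25·36·39=40500 → min 14274.
Length 4: A_1..A_4: k=1: 0+732+23·2·36=2388; k=2: 1150+5400+23·25·36=27250; k=3: 576+0+23·6·36=5544 → min 2388 | A_2..A_5: k=2: 0+14274+2·25·39=16224; k=3: 300+8424+2·6·39=9192; k=4: 732+0+2·36·39=3540 → min 3540.
Length 5: A_1..A_5: k=1: 0+3540+23·2·39=5334; k=2: 1150+14274+23·25·39=37849; k=3: 576+8424+23·6·39=14382; k=4: 2388+0+23·36·39=34680 → min 5334.
Optimal order: (A_1 (((A_2 A_3) A_4) A_5)) with cost 5334.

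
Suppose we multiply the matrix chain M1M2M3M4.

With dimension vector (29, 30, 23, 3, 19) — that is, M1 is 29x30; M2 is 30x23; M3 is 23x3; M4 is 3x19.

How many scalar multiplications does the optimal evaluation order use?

Adjacent pairs: M1M2 = 29·30·23 = 20010; M2M3 = 30·23·3 = 2070; M3M4 = 23·3·19 = 1311.
Length 3: M1..M3: k=1: 0+2070+29·30·3=4680; k=2: 20010+0+29·23·3=22011 → min 4680 | M2..M4: k=2: 0+1311+30·23·19=14421; k=3: 2070+0+30·3·19=3780 → min 3780.
Length 4: M1..M4: k=1: 0+3780+29·30·19=20310; k=2: 20010+1311+29·23·19=33994; k=3: 4680+0+29·3·19=6333 → min 6333.
Optimal order: ((M1(M2M3))M4) with cost 6333.

6333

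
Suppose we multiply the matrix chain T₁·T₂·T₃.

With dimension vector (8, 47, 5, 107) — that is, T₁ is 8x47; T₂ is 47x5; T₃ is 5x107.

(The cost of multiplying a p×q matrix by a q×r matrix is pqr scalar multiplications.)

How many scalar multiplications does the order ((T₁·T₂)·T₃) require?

(T₁·T₂): 8×47 by 47×5 → 8×5, cost 8·47·5 = 1880
((T₁·T₂)·T₃): 8×5 by 5×107 → 8×107, cost 8·5·107 = 4280; cumulative 6160
Total: 6160 scalar multiplications.

6160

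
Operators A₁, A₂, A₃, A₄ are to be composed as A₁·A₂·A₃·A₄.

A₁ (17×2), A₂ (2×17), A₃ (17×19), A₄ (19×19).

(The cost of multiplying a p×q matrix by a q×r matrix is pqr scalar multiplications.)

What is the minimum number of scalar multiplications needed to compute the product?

Adjacent pairs: A₁A₂ = 17·2·17 = 578; A₂A₃ = 2·17·19 = 646; A₃A₄ = 17·19·19 = 6137.
Length 3: A₁..A₃: k=1: 0+646+17·2·19=1292; k=2: 578+0+17·17·19=6069 → min 1292 | A₂..A₄: k=2: 0+6137+2·17·19=6783; k=3: 646+0+2·19·19=1368 → min 1368.
Length 4: A₁..A₄: k=1: 0+1368+17·2·19=2014; k=2: 578+6137+17·17·19=12206; k=3: 1292+0+17·19·19=7429 → min 2014.
Optimal order: (A₁·((A₂·A₃)·A₄)) with cost 2014.

2014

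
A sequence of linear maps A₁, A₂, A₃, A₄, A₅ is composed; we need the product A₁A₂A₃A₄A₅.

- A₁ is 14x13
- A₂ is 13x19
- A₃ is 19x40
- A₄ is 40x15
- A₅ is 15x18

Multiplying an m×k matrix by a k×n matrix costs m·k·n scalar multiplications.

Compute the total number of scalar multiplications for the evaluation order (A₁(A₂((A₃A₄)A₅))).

24252

(A₃A₄): 19×40 by 40×15 → 19×15, cost 19·40·15 = 11400
((A₃A₄)A₅): 19×15 by 15×18 → 19×18, cost 19·15·18 = 5130; cumulative 16530
(A₂((A₃A₄)A₅)): 13×19 by 19×18 → 13×18, cost 13·19·18 = 4446; cumulative 20976
(A₁(A₂((A₃A₄)A₅))): 14×13 by 13×18 → 14×18, cost 14·13·18 = 3276; cumulative 24252
Total: 24252 scalar multiplications.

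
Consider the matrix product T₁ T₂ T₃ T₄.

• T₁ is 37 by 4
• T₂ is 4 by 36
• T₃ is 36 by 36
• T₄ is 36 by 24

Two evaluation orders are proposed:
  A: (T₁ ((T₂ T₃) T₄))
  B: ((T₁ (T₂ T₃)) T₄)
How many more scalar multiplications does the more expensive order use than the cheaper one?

Order A = (T₁ ((T₂ T₃) T₄)): (T₂ T₃): 4×36 by 36×36 → 4×36, cost 4·36·36 = 5184; ((T₂ T₃) T₄): 4×36 by 36×24 → 4×24, cost 4·36·24 = 3456; cumulative 8640; (T₁ ((T₂ T₃) T₄)): 37×4 by 4×24 → 37×24, cost 37·4·24 = 3552; cumulative 12192. Total 12192.
Order B = ((T₁ (T₂ T₃)) T₄): (T₂ T₃): 4×36 by 36×36 → 4×36, cost 4·36·36 = 5184; (T₁ (T₂ T₃)): 37×4 by 4×36 → 37×36, cost 37·4·36 = 5328; cumulative 10512; ((T₁ (T₂ T₃)) T₄): 37×36 by 36×24 → 37×24, cost 37·36·24 = 31968; cumulative 42480. Total 42480.
Difference: |12192 − 42480| = 30288.

30288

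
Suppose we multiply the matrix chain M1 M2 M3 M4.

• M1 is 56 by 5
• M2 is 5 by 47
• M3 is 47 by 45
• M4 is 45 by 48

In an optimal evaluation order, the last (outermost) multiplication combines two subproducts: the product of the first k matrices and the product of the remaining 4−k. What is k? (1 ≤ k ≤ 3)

1

Adjacent pairs: M1M2 = 56·5·47 = 13160; M2M3 = 5·47·45 = 10575; M3M4 = 47·45·48 = 101520.
Length 3: M1..M3: k=1: 0+10575+56·5·45=23175; k=2: 13160+0+56·47·45=131600 → min 23175 | M2..M4: k=2: 0+101520+5·47·48=112800; k=3: 10575+0+5·45·48=21375 → min 21375.
Top-level splits: k=1: (M1..M1)·(M2..M4) → 0+21375+56·5·48 = 34815; k=2: (M1..M2)·(M3..M4) → 13160+101520+56·47·48 = 241016; k=3: (M1..M3)·(M4..M4) → 23175+0+56·45·48 = 144135.
Best split is after M1, i.e. k = 1.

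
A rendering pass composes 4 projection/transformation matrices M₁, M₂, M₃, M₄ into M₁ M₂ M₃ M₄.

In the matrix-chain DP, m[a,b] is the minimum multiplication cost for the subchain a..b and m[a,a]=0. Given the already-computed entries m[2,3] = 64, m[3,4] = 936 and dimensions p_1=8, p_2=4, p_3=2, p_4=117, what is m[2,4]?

m[2,4] = min over k∈[2,3] of m[2,k]+m[k+1,4]+p_{1}·p_k·p_{4}.
k=2: 0 + 936 + 8·4·117 = 4680; k=3: 64 + 0 + 8·2·117 = 1936.
Minimum: 1936 at k=3.

1936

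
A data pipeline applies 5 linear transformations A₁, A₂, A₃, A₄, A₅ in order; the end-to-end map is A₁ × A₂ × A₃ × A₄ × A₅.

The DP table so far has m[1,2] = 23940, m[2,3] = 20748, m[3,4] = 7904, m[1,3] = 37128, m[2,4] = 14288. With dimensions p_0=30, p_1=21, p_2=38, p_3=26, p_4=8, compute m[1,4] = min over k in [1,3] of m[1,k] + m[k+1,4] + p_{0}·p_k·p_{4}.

m[1,4] = min over k∈[1,3] of m[1,k]+m[k+1,4]+p_{0}·p_k·p_{4}.
k=1: 0 + 14288 + 30·21·8 = 19328; k=2: 23940 + 7904 + 30·38·8 = 40964; k=3: 37128 + 0 + 30·26·8 = 43368.
Minimum: 19328 at k=1.

19328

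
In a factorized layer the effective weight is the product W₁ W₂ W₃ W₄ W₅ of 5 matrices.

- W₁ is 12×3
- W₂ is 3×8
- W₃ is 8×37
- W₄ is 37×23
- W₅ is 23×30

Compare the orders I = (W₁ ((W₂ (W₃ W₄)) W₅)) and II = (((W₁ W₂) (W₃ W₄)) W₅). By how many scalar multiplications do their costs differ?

Order I = (W₁ ((W₂ (W₃ W₄)) W₅)): (W₃ W₄): 8×37 by 37×23 → 8×23, cost 8·37·23 = 6808; (W₂ (W₃ W₄)): 3×8 by 8×23 → 3×23, cost 3·8·23 = 552; cumulative 7360; ((W₂ (W₃ W₄)) W₅): 3×23 by 23×30 → 3×30, cost 3·23·30 = 2070; cumulative 9430; (W₁ ((W₂ (W₃ W₄)) W₅)): 12×3 by 3×30 → 12×30, cost 12·3·30 = 1080; cumulative 10510. Total 10510.
Order II = (((W₁ W₂) (W₃ W₄)) W₅): (W₁ W₂): 12×3 by 3×8 → 12×8, cost 12·3·8 = 288; (W₃ W₄): 8×37 by 37×23 → 8×23, cost 8·37·23 = 6808; ((W₁ W₂) (W₃ W₄)): 12×8 by 8×23 → 12×23, cost 12·8·23 = 2208; cumulative 9304; (((W₁ W₂) (W₃ W₄)) W₅): 12×23 by 23×30 → 12×30, cost 12·23·30 = 8280; cumulative 17584. Total 17584.
Difference: |10510 − 17584| = 7074.

7074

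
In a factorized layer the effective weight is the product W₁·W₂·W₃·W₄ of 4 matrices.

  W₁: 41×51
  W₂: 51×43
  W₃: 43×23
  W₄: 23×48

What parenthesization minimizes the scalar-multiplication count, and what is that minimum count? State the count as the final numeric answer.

Adjacent pairs: W₁W₂ = 41·51·43 = 89913; W₂W₃ = 51·43·23 = 50439; W₃W₄ = 43·23·48 = 47472.
Length 3: W₁..W₃: k=1: 0+50439+41·51·23=98532; k=2: 89913+0+41·43·23=130462 → min 98532 | W₂..W₄: k=2: 0+47472+51·43·48=152736; k=3: 50439+0+51·23·48=106743 → min 106743.
Length 4: W₁..W₄: k=1: 0+106743+41·51·48=207111; k=2: 89913+47472+41·43·48=222009; k=3: 98532+0+41·23·48=143796 → min 143796.
Optimal parenthesization: ((W₁·(W₂·W₃))·W₄) with cost 143796.

143796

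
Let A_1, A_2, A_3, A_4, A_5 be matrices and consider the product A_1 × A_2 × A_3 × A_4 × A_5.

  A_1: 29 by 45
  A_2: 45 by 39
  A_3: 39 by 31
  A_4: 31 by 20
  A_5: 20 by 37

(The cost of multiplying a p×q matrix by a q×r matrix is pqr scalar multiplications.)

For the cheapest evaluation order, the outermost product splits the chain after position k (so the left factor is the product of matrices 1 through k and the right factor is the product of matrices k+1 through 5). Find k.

Adjacent pairs: A_1A_2 = 29·45·39 = 50895; A_2A_3 = 45·39·31 = 54405; A_3A_4 = 39·31·20 = 24180; A_4A_5 = 31·20·37 = 22940.
Length 3: A_1..A_3: k=1: 0+54405+29·45·31=94860; k=2: 50895+0+29·39·31=85956 → min 85956 | A_2..A_4: k=2: 0+24180+45·39·20=59280; k=3: 54405+0+45·31·20=82305 → min 59280 | A_3..A_5: k=3: 0+22940+39·31·37=67673; k=4: 24180+0+39·20·37=53040 → min 53040.
Length 4: A_1..A_4: k=1: 0+59280+29·45·20=85380; k=2: 50895+24180+29·39·20=97695; k=3: 85956+0+29·31·20=103936 → min 85380 | A_2..A_5: k=2: 0+53040+45·39·37=117975; k=3: 54405+22940+45·31·37=128960; k=4: 59280+0+45·20·37=92580 → min 92580.
Top-level splits: k=1: (A_1..A_1)·(A_2..A_5) → 0+92580+29·45·37 = 140865; k=2: (A_1..A_2)·(A_3..A_5) → 50895+53040+29·39·37 = 145782; k=3: (A_1..A_3)·(A_4..A_5) → 85956+22940+29·31·37 = 142159; k=4: (A_1..A_4)·(A_5..A_5) → 85380+0+29·20·37 = 106840.
Best split is after A_4, i.e. k = 4.

4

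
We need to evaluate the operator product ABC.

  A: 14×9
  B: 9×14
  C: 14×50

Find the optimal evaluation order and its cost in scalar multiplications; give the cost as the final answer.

11564

(A(BC)): cost 12600.
((AB)C): cost 11564.
Optimal: ((AB)C) with cost 11564.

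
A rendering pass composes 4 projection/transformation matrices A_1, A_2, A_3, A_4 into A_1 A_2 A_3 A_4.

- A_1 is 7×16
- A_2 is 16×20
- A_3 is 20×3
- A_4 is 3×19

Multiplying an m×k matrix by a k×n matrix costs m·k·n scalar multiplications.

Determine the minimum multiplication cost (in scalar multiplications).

1695

Adjacent pairs: A_1A_2 = 7·16·20 = 2240; A_2A_3 = 16·20·3 = 960; A_3A_4 = 20·3·19 = 1140.
Length 3: A_1..A_3: k=1: 0+960+7·16·3=1296; k=2: 2240+0+7·20·3=2660 → min 1296 | A_2..A_4: k=2: 0+1140+16·20·19=7220; k=3: 960+0+16·3·19=1872 → min 1872.
Length 4: A_1..A_4: k=1: 0+1872+7·16·19=4000; k=2: 2240+1140+7·20·19=6040; k=3: 1296+0+7·3·19=1695 → min 1695.
Optimal order: ((A_1 (A_2 A_3)) A_4) with cost 1695.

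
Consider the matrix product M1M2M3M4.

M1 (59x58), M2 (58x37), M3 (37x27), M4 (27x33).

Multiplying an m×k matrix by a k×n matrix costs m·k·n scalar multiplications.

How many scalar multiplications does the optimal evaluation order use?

202905

Adjacent pairs: M1M2 = 59·58·37 = 126614; M2M3 = 58·37·27 = 57942; M3M4 = 37·27·33 = 32967.
Length 3: M1..M3: k=1: 0+57942+59·58·27=150336; k=2: 126614+0+59·37·27=185555 → min 150336 | M2..M4: k=2: 0+32967+58·37·33=103785; k=3: 57942+0+58·27·33=109620 → min 103785.
Length 4: M1..M4: k=1: 0+103785+59·58·33=216711; k=2: 126614+32967+59·37·33=231620; k=3: 150336+0+59·27·33=202905 → min 202905.
Optimal order: ((M1(M2M3))M4) with cost 202905.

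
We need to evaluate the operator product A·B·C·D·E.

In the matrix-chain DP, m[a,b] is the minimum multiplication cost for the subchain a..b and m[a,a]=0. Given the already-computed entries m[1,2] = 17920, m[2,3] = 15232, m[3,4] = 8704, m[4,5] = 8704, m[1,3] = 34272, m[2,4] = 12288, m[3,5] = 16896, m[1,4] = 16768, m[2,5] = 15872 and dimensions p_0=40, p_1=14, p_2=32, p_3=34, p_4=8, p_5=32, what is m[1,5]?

27008

m[1,5] = min over k∈[1,4] of m[1,k]+m[k+1,5]+p_{0}·p_k·p_{5}.
k=1: 0 + 15872 + 40·14·32 = 33792; k=2: 17920 + 16896 + 40·32·32 = 75776; k=3: 34272 + 8704 + 40·34·32 = 86496; k=4: 16768 + 0 + 40·8·32 = 27008.
Minimum: 27008 at k=4.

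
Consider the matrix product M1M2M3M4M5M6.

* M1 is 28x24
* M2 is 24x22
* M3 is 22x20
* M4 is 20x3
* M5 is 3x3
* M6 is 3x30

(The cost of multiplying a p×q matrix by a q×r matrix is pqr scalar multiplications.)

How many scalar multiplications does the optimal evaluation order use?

Adjacent pairs: M1M2 = 28·24·22 = 14784; M2M3 = 24·22·20 = 10560; M3M4 = 22·20·3 = 1320; M4M5 = 20·3·3 = 180; M5M6 = 3·3·30 = 270.
Length 3: M1..M3: k=1: 0+10560+28·24·20=24000; k=2: 14784+0+28·22·20=27104 → min 24000 | M2..M4: k=2: 0+1320+24·22·3=2904; k=3: 10560+0+24·20·3=12000 → min 2904 | M3..M5: k=3: 0+180+22·20·3=1500; k=4: 1320+0+22·3·3=1518 → min 1500 | M4..M6: k=4: 0+270+20·3·30=2070; k=5: 180+0+20·3·30=1980 → min 1980.
Length 4: M1..M4: k=1: 0+2904+28·24·3=4920; k=2: 14784+1320+28·22·3=17952; k=3: 24000+0+28·20·3=25680 → min 4920 | M2..M5: k=2: 0+1500+24·22·3=3084; k=3: 10560+180+24·20·3=12180; k=4: 2904+0+24·3·3=3120 → min 3084 | M3..M6: k=3: 0+1980+22·20·30=15180; k=4: 1320+270+22·3·30=3570; k=5: 1500+0+22·3·30=3480 → min 3480.
Length 5: M1..M5: k=1: 0+3084+28·24·3=5100; k=2: 14784+1500+28·22·3=18132; k=3: 24000+180+28·20·3=25860; k=4: 4920+0+28·3·3=5172 → min 5100 | M2..M6: k=2: 0+3480+24·22·30=19320; k=3: 10560+1980+24·20·30=26940; k=4: 2904+270+24·3·30=5334; k=5: 3084+0+24·3·30=5244 → min 5244.
Length 6: M1..M6: k=1: 0+5244+28·24·30=25404; k=2: 14784+3480+28·22·30=36744; k=3: 24000+1980+28·20·30=42780; k=4: 4920+270+28·3·30=7710; k=5: 5100+0+28·3·30=7620 → min 7620.
Optimal order: ((M1(M2(M3(M4M5))))M6) with cost 7620.

7620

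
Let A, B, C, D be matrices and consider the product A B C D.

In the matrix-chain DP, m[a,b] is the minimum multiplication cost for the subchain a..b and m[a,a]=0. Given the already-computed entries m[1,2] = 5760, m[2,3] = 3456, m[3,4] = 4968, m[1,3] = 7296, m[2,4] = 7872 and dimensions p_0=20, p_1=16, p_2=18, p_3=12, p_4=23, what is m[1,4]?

12816

m[1,4] = min over k∈[1,3] of m[1,k]+m[k+1,4]+p_{0}·p_k·p_{4}.
k=1: 0 + 7872 + 20·16·23 = 15232; k=2: 5760 + 4968 + 20·18·23 = 19008; k=3: 7296 + 0 + 20·12·23 = 12816.
Minimum: 12816 at k=3.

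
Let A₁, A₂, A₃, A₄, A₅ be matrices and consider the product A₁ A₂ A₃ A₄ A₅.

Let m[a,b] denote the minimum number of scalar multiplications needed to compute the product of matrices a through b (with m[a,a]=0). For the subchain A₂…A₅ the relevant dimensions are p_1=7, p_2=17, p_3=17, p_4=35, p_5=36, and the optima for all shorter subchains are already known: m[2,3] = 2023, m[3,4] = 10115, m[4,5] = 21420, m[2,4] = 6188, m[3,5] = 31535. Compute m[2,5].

15008

m[2,5] = min over k∈[2,4] of m[2,k]+m[k+1,5]+p_{1}·p_k·p_{5}.
k=2: 0 + 31535 + 7·17·36 = 35819; k=3: 2023 + 21420 + 7·17·36 = 27727; k=4: 6188 + 0 + 7·35·36 = 15008.
Minimum: 15008 at k=4.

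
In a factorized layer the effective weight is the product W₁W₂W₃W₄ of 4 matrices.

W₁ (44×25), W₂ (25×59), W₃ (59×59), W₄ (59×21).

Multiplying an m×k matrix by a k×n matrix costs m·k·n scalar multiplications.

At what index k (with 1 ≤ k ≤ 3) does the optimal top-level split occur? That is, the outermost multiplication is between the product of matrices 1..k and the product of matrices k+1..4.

1

Adjacent pairs: W₁W₂ = 44·25·59 = 64900; W₂W₃ = 25·59·59 = 87025; W₃W₄ = 59·59·21 = 73101.
Length 3: W₁..W₃: k=1: 0+87025+44·25·59=151925; k=2: 64900+0+44·59·59=218064 → min 151925 | W₂..W₄: k=2: 0+73101+25·59·21=104076; k=3: 87025+0+25·59·21=118000 → min 104076.
Top-level splits: k=1: (W₁..W₁)·(W₂..W₄) → 0+104076+44·25·21 = 127176; k=2: (W₁..W₂)·(W₃..W₄) → 64900+73101+44·59·21 = 192517; k=3: (W₁..W₃)·(W₄..W₄) → 151925+0+44·59·21 = 206441.
Best split is after W₁, i.e. k = 1.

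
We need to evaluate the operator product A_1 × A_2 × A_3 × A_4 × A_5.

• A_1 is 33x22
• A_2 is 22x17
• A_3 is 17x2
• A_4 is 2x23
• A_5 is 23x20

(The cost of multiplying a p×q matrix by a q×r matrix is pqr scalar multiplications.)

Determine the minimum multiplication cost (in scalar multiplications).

4440

Adjacent pairs: A_1A_2 = 33·22·17 = 12342; A_2A_3 = 22·17·2 = 748; A_3A_4 = 17·2·23 = 782; A_4A_5 = 2·23·20 = 920.
Length 3: A_1..A_3: k=1: 0+748+33·22·2=2200; k=2: 12342+0+33·17·2=13464 → min 2200 | A_2..A_4: k=2: 0+782+22·17·23=9384; k=3: 748+0+22·2·23=1760 → min 1760 | A_3..A_5: k=3: 0+920+17·2·20=1600; k=4: 782+0+17·23·20=8602 → min 1600.
Length 4: A_1..A_4: k=1: 0+1760+33·22·23=18458; k=2: 12342+782+33·17·23=26027; k=3: 2200+0+33·2·23=3718 → min 3718 | A_2..A_5: k=2: 0+1600+22·17·20=9080; k=3: 748+920+22·2·20=2548; k=4: 1760+0+22·23·20=11880 → min 2548.
Length 5: A_1..A_5: k=1: 0+2548+33·22·20=17068; k=2: 12342+1600+33·17·20=25162; k=3: 2200+920+33·2·20=4440; k=4: 3718+0+33·23·20=18898 → min 4440.
Optimal order: ((A_1 × (A_2 × A_3)) × (A_4 × A_5)) with cost 4440.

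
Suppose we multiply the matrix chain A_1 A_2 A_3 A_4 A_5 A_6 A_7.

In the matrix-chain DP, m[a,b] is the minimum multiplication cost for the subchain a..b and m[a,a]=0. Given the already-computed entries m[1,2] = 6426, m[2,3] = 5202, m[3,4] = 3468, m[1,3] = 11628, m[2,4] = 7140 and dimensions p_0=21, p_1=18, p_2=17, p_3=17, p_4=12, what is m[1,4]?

11676

m[1,4] = min over k∈[1,3] of m[1,k]+m[k+1,4]+p_{0}·p_k·p_{4}.
k=1: 0 + 7140 + 21·18·12 = 11676; k=2: 6426 + 3468 + 21·17·12 = 14178; k=3: 11628 + 0 + 21·17·12 = 15912.
Minimum: 11676 at k=1.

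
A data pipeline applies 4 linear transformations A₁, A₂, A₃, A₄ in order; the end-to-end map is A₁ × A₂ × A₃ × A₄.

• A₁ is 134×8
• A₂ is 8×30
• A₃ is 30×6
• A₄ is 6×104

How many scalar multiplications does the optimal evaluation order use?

91488

Adjacent pairs: A₁A₂ = 134·8·30 = 32160; A₂A₃ = 8·30·6 = 1440; A₃A₄ = 30·6·104 = 18720.
Length 3: A₁..A₃: k=1: 0+1440+134·8·6=7872; k=2: 32160+0+134·30·6=56280 → min 7872 | A₂..A₄: k=2: 0+18720+8·30·104=43680; k=3: 1440+0+8·6·104=6432 → min 6432.
Length 4: A₁..A₄: k=1: 0+6432+134·8·104=117920; k=2: 32160+18720+134·30·104=468960; k=3: 7872+0+134·6·104=91488 → min 91488.
Optimal order: ((A₁ × (A₂ × A₃)) × A₄) with cost 91488.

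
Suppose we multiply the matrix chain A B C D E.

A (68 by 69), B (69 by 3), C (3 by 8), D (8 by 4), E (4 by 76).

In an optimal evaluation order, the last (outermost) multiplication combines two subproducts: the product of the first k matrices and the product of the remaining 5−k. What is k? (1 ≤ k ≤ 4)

2

Adjacent pairs: AB = 68·69·3 = 14076; BC = 69·3·8 = 1656; CD = 3·8·4 = 96; DE = 8·4·76 = 2432.
Length 3: A..C: k=1: 0+1656+68·69·8=39192; k=2: 14076+0+68·3·8=15708 → min 15708 | B..D: k=2: 0+96+69·3·4=924; k=3: 1656+0+69·8·4=3864 → min 924 | C..E: k=3: 0+2432+3·8·76=4256; k=4: 96+0+3·4·76=1008 → min 1008.
Length 4: A..D: k=1: 0+924+68·69·4=19692; k=2: 14076+96+68·3·4=14988; k=3: 15708+0+68·8·4=17884 → min 14988 | B..E: k=2: 0+1008+69·3·76=16740; k=3: 1656+2432+69·8·76=46040; k=4: 924+0+69·4·76=21900 → min 16740.
Top-level splits: k=1: (A..A)·(B..E) → 0+16740+68·69·76 = 373332; k=2: (A..B)·(C..E) → 14076+1008+68·3·76 = 30588; k=3: (A..C)·(D..E) → 15708+2432+68·8·76 = 59484; k=4: (A..D)·(E..E) → 14988+0+68·4·76 = 35660.
Best split is after B, i.e. k = 2.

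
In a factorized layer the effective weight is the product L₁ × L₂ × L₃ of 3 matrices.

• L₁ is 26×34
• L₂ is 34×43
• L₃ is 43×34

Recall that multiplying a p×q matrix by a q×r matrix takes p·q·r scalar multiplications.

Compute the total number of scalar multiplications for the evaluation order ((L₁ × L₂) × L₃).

(L₁ × L₂): 26×34 by 34×43 → 26×43, cost 26·34·43 = 38012
((L₁ × L₂) × L₃): 26×43 by 43×34 → 26×34, cost 26·43·34 = 38012; cumulative 76024
Total: 76024 scalar multiplications.

76024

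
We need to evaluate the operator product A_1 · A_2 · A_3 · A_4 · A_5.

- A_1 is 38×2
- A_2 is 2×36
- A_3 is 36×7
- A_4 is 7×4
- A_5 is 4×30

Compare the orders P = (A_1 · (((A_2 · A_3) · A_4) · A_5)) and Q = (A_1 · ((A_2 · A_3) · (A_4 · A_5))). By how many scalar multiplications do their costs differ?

Order P = (A_1 · (((A_2 · A_3) · A_4) · A_5)): (A_2 · A_3): 2×36 by 36×7 → 2×7, cost 2·36·7 = 504; ((A_2 · A_3) · A_4): 2×7 by 7×4 → 2×4, cost 2·7·4 = 56; cumulative 560; (((A_2 · A_3) · A_4) · A_5): 2×4 by 4×30 → 2×30, cost 2·4·30 = 240; cumulative 800; (A_1 · (((A_2 · A_3) · A_4) · A_5)): 38×2 by 2×30 → 38×30, cost 38·2·30 = 2280; cumulative 3080. Total 3080.
Order Q = (A_1 · ((A_2 · A_3) · (A_4 · A_5))): (A_2 · A_3): 2×36 by 36×7 → 2×7, cost 2·36·7 = 504; (A_4 · A_5): 7×4 by 4×30 → 7×30, cost 7·4·30 = 840; ((A_2 · A_3) · (A_4 · A_5)): 2×7 by 7×30 → 2×30, cost 2·7·30 = 420; cumulative 1764; (A_1 · ((A_2 · A_3) · (A_4 · A_5))): 38×2 by 2×30 → 38×30, cost 38·2·30 = 2280; cumulative 4044. Total 4044.
Difference: |3080 − 4044| = 964.

964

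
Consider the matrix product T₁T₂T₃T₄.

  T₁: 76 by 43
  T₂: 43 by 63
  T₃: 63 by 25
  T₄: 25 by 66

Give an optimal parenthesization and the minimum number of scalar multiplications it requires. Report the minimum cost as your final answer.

274825

Adjacent pairs: T₁T₂ = 76·43·63 = 205884; T₂T₃ = 43·63·25 = 67725; T₃T₄ = 63·25·66 = 103950.
Length 3: T₁..T₃: k=1: 0+67725+76·43·25=149425; k=2: 205884+0+76·63·25=325584 → min 149425 | T₂..T₄: k=2: 0+103950+43·63·66=282744; k=3: 67725+0+43·25·66=138675 → min 138675.
Length 4: T₁..T₄: k=1: 0+138675+76·43·66=354363; k=2: 205884+103950+76·63·66=625842; k=3: 149425+0+76·25·66=274825 → min 274825.
Optimal parenthesization: ((T₁(T₂T₃))T₄) with cost 274825.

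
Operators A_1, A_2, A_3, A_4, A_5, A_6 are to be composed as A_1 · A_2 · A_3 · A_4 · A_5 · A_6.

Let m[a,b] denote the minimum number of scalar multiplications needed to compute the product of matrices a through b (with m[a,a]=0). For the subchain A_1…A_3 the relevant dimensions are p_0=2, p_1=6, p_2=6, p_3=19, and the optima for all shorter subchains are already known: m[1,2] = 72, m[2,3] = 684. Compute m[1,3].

m[1,3] = min over k∈[1,2] of m[1,k]+m[k+1,3]+p_{0}·p_k·p_{3}.
k=1: 0 + 684 + 2·6·19 = 912; k=2: 72 + 0 + 2·6·19 = 300.
Minimum: 300 at k=2.

300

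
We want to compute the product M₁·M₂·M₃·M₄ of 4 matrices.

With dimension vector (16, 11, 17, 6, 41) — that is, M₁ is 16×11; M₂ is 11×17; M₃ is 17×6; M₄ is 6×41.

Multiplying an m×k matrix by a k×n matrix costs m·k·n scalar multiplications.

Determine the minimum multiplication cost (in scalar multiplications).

6114

Adjacent pairs: M₁M₂ = 16·11·17 = 2992; M₂M₃ = 11·17·6 = 1122; M₃M₄ = 17·6·41 = 4182.
Length 3: M₁..M₃: k=1: 0+1122+16·11·6=2178; k=2: 2992+0+16·17·6=4624 → min 2178 | M₂..M₄: k=2: 0+4182+11·17·41=11849; k=3: 1122+0+11·6·41=3828 → min 3828.
Length 4: M₁..M₄: k=1: 0+3828+16·11·41=11044; k=2: 2992+4182+16·17·41=18326; k=3: 2178+0+16·6·41=6114 → min 6114.
Optimal order: ((M₁·(M₂·M₃))·M₄) with cost 6114.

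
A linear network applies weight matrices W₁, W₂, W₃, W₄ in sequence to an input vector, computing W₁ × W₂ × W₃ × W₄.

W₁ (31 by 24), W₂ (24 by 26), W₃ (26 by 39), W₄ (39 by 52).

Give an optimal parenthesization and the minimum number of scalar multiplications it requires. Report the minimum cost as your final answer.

111696

Adjacent pairs: W₁W₂ = 31·24·26 = 19344; W₂W₃ = 24·26·39 = 24336; W₃W₄ = 26·39·52 = 52728.
Length 3: W₁..W₃: k=1: 0+24336+31·24·39=53352; k=2: 19344+0+31·26·39=50778 → min 50778 | W₂..W₄: k=2: 0+52728+24·26·52=85176; k=3: 24336+0+24·39·52=73008 → min 73008.
Length 4: W₁..W₄: k=1: 0+73008+31·24·52=111696; k=2: 19344+52728+31·26·52=113984; k=3: 50778+0+31·39·52=113646 → min 111696.
Optimal parenthesization: (W₁ × ((W₂ × W₃) × W₄)) with cost 111696.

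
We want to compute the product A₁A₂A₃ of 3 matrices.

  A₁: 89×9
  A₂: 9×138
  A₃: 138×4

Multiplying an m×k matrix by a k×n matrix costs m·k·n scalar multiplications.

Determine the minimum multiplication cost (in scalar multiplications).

Order (A₁(A₂A₃)): (A₂A₃): 9×138 by 138×4 → 9×4, cost 9·138·4 = 4968; (A₁(A₂A₃)): 89×9 by 9×4 → 89×4, cost 89·9·4 = 3204; cumulative 8172. Total 8172.
Order ((A₁A₂)A₃): (A₁A₂): 89×9 by 9×138 → 89×138, cost 89·9·138 = 110538; ((A₁A₂)A₃): 89×138 by 138×4 → 89×4, cost 89·138·4 = 49128; cumulative 159666. Total 159666.
Minimum: 8172.

8172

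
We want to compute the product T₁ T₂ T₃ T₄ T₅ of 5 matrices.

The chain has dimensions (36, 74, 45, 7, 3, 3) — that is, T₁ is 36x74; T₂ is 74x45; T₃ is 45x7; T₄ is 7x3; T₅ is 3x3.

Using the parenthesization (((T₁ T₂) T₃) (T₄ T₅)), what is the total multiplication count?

132039

(T₁ T₂): 36×74 by 74×45 → 36×45, cost 36·74·45 = 119880
((T₁ T₂) T₃): 36×45 by 45×7 → 36×7, cost 36·45·7 = 11340; cumulative 131220
(T₄ T₅): 7×3 by 3×3 → 7×3, cost 7·3·3 = 63
(((T₁ T₂) T₃) (T₄ T₅)): 36×7 by 7×3 → 36×3, cost 36·7·3 = 756; cumulative 132039
Total: 132039 scalar multiplications.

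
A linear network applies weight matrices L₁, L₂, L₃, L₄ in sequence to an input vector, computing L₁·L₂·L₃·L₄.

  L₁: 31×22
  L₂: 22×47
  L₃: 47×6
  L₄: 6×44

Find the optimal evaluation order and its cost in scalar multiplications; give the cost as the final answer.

Adjacent pairs: L₁L₂ = 31·22·47 = 32054; L₂L₃ = 22·47·6 = 6204; L₃L₄ = 47·6·44 = 12408.
Length 3: L₁..L₃: k=1: 0+6204+31·22·6=10296; k=2: 32054+0+31·47·6=40796 → min 10296 | L₂..L₄: k=2: 0+12408+22·47·44=57904; k=3: 6204+0+22·6·44=12012 → min 12012.
Length 4: L₁..L₄: k=1: 0+12012+31·22·44=42020; k=2: 32054+12408+31·47·44=108570; k=3: 10296+0+31·6·44=18480 → min 18480.
Optimal parenthesization: ((L₁·(L₂·L₃))·L₄) with cost 18480.

18480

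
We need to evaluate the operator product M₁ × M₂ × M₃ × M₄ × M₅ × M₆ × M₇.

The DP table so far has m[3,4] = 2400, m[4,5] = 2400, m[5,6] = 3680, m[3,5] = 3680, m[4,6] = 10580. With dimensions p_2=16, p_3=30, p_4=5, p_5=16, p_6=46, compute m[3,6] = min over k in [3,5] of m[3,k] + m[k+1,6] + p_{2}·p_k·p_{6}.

9760

m[3,6] = min over k∈[3,5] of m[3,k]+m[k+1,6]+p_{2}·p_k·p_{6}.
k=3: 0 + 10580 + 16·30·46 = 32660; k=4: 2400 + 3680 + 16·5·46 = 9760; k=5: 3680 + 0 + 16·16·46 = 15456.
Minimum: 9760 at k=4.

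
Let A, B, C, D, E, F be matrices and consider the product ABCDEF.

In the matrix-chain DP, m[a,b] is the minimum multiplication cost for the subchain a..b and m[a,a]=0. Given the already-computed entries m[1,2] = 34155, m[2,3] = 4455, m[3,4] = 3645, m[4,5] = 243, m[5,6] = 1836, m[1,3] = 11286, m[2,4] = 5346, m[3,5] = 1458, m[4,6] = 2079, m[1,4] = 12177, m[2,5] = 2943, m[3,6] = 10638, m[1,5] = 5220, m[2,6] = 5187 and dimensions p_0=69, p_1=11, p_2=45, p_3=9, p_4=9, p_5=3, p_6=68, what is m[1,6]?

m[1,6] = min over k∈[1,5] of m[1,k]+m[k+1,6]+p_{0}·p_k·p_{6}.
k=1: 0 + 5187 + 69·11·68 = 56799; k=2: 34155 + 10638 + 69·45·68 = 255933; k=3: 11286 + 2079 + 69·9·68 = 55593; k=4: 12177 + 1836 + 69·9·68 = 56241; k=5: 5220 + 0 + 69·3·68 = 19296.
Minimum: 19296 at k=5.

19296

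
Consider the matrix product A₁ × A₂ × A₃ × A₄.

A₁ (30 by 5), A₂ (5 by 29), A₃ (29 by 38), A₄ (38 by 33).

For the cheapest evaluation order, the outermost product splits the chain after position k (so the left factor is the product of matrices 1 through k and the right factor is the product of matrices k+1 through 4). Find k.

Adjacent pairs: A₁A₂ = 30·5·29 = 4350; A₂A₃ = 5·29·38 = 5510; A₃A₄ = 29·38·33 = 36366.
Length 3: A₁..A₃: k=1: 0+5510+30·5·38=11210; k=2: 4350+0+30·29·38=37410 → min 11210 | A₂..A₄: k=2: 0+36366+5·29·33=41151; k=3: 5510+0+5·38·33=11780 → min 11780.
Top-level splits: k=1: (A₁..A₁)·(A₂..A₄) → 0+11780+30·5·33 = 16730; k=2: (A₁..A₂)·(A₃..A₄) → 4350+36366+30·29·33 = 69426; k=3: (A₁..A₃)·(A₄..A₄) → 11210+0+30·38·33 = 48830.
Best split is after A₁, i.e. k = 1.

1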